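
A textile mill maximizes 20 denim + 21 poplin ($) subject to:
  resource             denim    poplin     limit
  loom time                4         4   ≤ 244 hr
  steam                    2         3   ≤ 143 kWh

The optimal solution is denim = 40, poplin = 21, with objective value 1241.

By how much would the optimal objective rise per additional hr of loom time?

4.5

Check each constraint at x*: loom time 244/244 (tight); steam 143/143 (tight).
The binding rows give the dual system: 4·y_loom time + 2·y_steam = 20 and 4·y_loom time + 3·y_steam = 21.
→ y_loom time = 4.5 and y_steam = 1.
Shadow price of loom time = 4.5.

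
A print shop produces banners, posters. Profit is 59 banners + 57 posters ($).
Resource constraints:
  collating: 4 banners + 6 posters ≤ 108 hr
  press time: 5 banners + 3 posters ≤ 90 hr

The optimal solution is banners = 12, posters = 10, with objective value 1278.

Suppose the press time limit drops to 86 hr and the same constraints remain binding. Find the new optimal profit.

Both collating and press time are binding at x*.
From A_Bᵀ y = c: 4·y_collating + 5·y_press time = 59; 6·y_collating + 3·y_press time = 57.
Solving: y_collating = 6, y_press time = 7.
Δz = y_press time·Δb = 7 × (-4) = -28, so new z* = 1278 − 28 = 1250.

1250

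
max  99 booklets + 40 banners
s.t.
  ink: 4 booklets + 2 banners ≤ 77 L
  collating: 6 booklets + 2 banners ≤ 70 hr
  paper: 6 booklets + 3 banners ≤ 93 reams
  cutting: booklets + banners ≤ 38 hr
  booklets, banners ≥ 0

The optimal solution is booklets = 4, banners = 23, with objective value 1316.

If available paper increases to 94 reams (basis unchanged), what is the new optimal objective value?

Binding: collating and paper. Non-binding: ink (15 unused), cutting (11 unused).
Slack constraints have shadow price 0 (complementary slackness).
Dual feasibility on the basic columns requires 6·y_collating + 6·y_paper = 99, 2·y_collating + 3·y_paper = 40.
This yields shadow prices y_collating = 9.5, y_paper = 7.
Δz = y_paper·Δb = 7 × (1) = 7, so new z* = 1316 + 7 = 1323.

1323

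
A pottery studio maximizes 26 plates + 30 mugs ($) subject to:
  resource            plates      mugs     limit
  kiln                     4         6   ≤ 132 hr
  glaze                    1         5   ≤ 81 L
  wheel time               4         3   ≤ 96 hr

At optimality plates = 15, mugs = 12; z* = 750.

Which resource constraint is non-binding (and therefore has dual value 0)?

glaze

kiln: 132/132 (binding)
glaze: 75/81 (slack 6)
wheel time: 96/96 (binding)
By complementary slackness, a constraint with positive slack has shadow price 0 → glaze.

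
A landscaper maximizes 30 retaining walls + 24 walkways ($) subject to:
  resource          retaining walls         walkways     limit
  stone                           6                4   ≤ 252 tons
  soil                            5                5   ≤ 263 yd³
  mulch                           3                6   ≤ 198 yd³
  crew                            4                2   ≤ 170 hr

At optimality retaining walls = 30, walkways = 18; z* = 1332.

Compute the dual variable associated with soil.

At the optimum: stone uses 252 of 252 (binding); soil uses 240 of 263 (slack = 23); mulch uses 198 of 198 (binding); crew uses 156 of 170 (slack = 14).
Since soil, crew are not tight, their duals are 0.
From A_Bᵀ y = c: 6·y_stone + 3·y_mulch = 30; 4·y_stone + 6·y_mulch = 24.
→ y_stone = 4.5 and y_mulch = 1.
Shadow price of soil = 0.

0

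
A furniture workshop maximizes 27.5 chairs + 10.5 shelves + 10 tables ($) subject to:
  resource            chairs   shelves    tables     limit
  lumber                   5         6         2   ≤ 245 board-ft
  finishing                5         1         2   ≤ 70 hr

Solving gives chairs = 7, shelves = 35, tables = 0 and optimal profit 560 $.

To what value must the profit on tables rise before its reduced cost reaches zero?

11

Both lumber and finishing are binding at x*.
From A_Bᵀ y = c: 5·y_lumber + 5·y_finishing = 27.5; 6·y_lumber + 1·y_finishing = 10.5.
This yields shadow prices y_lumber = 1, y_finishing = 4.5.
tables enters the basis when its profit ≥ yᵀa₃ = 1·2 + 4.5·2 = 11.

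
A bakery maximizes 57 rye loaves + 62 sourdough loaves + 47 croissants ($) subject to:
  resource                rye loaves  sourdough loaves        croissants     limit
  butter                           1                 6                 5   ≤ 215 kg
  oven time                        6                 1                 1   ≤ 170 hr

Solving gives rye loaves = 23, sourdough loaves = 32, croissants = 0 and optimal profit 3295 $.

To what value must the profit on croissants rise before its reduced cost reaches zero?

Check each constraint at x*: butter 215/215 (tight); oven time 170/170 (tight).
From A_Bᵀ y = c: 1·y_butter + 6·y_oven time = 57; 6·y_butter + 1·y_oven time = 62.
Solving: y_butter = 9, y_oven time = 8.
croissants enters the basis when its profit ≥ yᵀa₃ = 9·5 + 8·1 = 53.

53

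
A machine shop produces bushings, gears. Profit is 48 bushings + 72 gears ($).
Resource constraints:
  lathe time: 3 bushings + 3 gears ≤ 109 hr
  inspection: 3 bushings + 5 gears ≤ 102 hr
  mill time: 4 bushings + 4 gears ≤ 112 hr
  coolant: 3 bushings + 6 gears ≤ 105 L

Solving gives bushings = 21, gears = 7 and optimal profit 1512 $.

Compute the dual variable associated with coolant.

8

Check each constraint at x*: lathe time 84/109 (slack 25); inspection 98/102 (slack 4); mill time 112/112 (tight); coolant 105/105 (tight).
By complementary slackness, y = 0 for the non-binding constraints.
The binding rows give the dual system: 4·y_mill time + 3·y_coolant = 48 and 4·y_mill time + 6·y_coolant = 72.
This yields shadow prices y_mill time = 6, y_coolant = 8.
Shadow price of coolant = 8.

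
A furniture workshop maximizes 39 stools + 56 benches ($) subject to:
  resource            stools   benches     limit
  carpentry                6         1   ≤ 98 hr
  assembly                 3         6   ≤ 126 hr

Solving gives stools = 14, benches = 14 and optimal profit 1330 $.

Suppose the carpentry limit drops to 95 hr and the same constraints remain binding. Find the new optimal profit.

1324

Both carpentry and assembly are binding at x*.
The binding rows give the dual system: 6·y_carpentry + 3·y_assembly = 39 and 1·y_carpentry + 6·y_assembly = 56.
This yields shadow prices y_carpentry = 2, y_assembly = 9.
Δz = y_carpentry·Δb = 2 × (-3) = -6, so new z* = 1330 − 6 = 1324.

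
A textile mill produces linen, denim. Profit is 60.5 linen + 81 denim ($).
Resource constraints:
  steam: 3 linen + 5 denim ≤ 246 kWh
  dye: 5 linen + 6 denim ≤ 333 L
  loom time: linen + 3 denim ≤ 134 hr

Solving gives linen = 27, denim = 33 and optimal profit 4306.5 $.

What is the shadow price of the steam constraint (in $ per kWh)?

Check each constraint at x*: steam 246/246 (tight); dye 333/333 (tight); loom time 126/134 (slack 8).
By complementary slackness, y = 0 for the non-binding constraint.
From A_Bᵀ y = c: 3·y_steam + 5·y_dye = 60.5; 5·y_steam + 6·y_dye = 81.
→ y_steam = 6 and y_dye = 8.5.
Shadow price of steam = 6.

6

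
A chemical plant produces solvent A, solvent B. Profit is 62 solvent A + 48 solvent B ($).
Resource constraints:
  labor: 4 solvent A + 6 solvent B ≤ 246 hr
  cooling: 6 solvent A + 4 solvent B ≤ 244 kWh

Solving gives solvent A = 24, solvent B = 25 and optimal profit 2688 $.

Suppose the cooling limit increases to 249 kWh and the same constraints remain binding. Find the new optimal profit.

At the optimum: labor uses 246 of 246 (binding); cooling uses 244 of 244 (binding).
Dual feasibility on the basic columns requires 4·y_labor + 6·y_cooling = 62, 6·y_labor + 4·y_cooling = 48.
This yields shadow prices y_labor = 2, y_cooling = 9.
Δz = y_cooling·Δb = 9 × (5) = 45, so new z* = 2688 + 45 = 2733.

2733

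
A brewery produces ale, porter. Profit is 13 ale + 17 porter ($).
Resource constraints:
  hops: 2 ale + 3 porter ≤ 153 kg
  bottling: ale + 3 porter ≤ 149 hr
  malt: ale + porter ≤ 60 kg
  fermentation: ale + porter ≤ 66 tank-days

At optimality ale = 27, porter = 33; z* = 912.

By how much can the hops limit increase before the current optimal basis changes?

11.5

Binding constraints: hops, malt. The basis is B = [[2,3],[1,1]] with det -1.
Per unit increase in hops, x* moves by d = (-1, 1).
The basis stays optimal until bottling becomes binding; allowable increase = 11.5 kg.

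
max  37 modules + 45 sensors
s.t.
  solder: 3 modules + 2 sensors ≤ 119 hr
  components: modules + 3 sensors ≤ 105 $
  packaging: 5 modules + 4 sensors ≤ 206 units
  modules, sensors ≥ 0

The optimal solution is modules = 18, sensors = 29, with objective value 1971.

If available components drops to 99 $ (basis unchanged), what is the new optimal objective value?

1929

Check each constraint at x*: solder 112/119 (slack 7); components 105/105 (tight); packaging 206/206 (tight).
Since solder is not tight, its dual is 0.
From A_Bᵀ y = c: 1·y_components + 5·y_packaging = 37; 3·y_components + 4·y_packaging = 45.
Solving: y_components = 7, y_packaging = 6.
Δz = y_components·Δb = 7 × (-6) = -42, so new z* = 1971 − 42 = 1929.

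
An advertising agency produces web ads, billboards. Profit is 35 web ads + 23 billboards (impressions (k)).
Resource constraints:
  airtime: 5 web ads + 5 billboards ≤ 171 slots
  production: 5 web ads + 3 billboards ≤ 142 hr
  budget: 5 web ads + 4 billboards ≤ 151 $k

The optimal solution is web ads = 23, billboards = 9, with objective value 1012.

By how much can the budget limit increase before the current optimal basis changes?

Binding constraints: production, budget. The basis is B = [[5,3],[5,4]] with det 5.
Per unit increase in budget, x* moves by d = (-0.6, 1).
The basis stays optimal until airtime becomes binding; allowable increase = 5.5 $k.

5.5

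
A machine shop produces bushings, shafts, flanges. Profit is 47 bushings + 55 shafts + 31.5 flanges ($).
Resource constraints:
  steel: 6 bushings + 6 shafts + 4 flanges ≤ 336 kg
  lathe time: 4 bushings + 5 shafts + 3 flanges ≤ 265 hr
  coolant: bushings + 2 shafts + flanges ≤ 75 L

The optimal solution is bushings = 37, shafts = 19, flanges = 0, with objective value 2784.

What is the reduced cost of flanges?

-2.5

At the optimum: steel uses 336 of 336 (binding); lathe time uses 243 of 265 (slack = 22); coolant uses 75 of 75 (binding).
Slack constraints have shadow price 0 (complementary slackness).
From A_Bᵀ y = c: 6·y_steel + 1·y_coolant = 47; 6·y_steel + 2·y_coolant = 55.
This yields shadow prices y_steel = 6.5, y_coolant = 8.
Reduced cost of flanges: c₃ − yᵀa₃ = 31.5 − (6.5·4 + 8·1) = 31.5 − 34 = -2.5.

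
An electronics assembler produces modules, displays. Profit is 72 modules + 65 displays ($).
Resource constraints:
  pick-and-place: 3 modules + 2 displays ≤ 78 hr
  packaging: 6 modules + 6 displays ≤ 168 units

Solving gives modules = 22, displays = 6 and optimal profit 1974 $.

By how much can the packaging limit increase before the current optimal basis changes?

Binding constraints: pick-and-place, packaging. The basis is B = [[3,2],[6,6]] with det 6.
Per unit increase in packaging, x* moves by d = (-0.3333, 0.5).
The basis stays optimal until modules reaches 0; allowable increase = 66 units.

66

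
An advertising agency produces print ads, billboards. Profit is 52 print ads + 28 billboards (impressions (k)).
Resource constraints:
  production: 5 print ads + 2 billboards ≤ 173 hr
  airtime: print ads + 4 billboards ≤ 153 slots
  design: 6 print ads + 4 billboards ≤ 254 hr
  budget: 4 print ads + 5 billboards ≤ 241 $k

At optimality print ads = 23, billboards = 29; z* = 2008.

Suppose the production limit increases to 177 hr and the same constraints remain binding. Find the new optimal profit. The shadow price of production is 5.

Δb = 4, so new z* = 2008 + (5)·(4) = 2008 + 20 = 2028.

2028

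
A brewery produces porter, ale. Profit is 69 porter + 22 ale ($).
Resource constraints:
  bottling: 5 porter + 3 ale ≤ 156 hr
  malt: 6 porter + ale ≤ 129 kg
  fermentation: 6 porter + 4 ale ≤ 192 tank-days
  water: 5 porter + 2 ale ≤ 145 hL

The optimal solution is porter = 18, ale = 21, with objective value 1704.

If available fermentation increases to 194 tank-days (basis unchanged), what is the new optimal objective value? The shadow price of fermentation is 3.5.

1711

Δb = 2, so new z* = 1704 + (3.5)·(2) = 1704 + 7 = 1711.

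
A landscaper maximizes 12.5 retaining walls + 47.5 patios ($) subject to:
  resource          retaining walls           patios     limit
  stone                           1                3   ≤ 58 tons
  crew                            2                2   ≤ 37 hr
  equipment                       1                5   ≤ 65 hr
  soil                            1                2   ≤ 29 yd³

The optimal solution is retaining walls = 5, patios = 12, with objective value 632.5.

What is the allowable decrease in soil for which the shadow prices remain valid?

Binding constraints: equipment, soil. The basis is B = [[1,5],[1,2]] with det -3.
Per unit decrease in soil, x* moves by d = (-1.6667, 0.3333).
The basis stays optimal until retaining walls reaches 0; allowable decrease = 3 yd³.

3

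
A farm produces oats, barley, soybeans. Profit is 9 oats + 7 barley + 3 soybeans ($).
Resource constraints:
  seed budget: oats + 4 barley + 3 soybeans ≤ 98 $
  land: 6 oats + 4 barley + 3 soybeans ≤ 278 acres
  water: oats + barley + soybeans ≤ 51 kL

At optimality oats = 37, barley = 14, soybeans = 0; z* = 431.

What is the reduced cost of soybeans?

-3

At the optimum: seed budget uses 93 of 98 (slack = 5); land uses 278 of 278 (binding); water uses 51 of 51 (binding).
Since seed budget is not tight, its dual is 0.
From A_Bᵀ y = c: 6·y_land + 1·y_water = 9; 4·y_land + 1·y_water = 7.
This yields shadow prices y_land = 1, y_water = 3.
Reduced cost of soybeans: c₃ − yᵀa₃ = 3 − (1·3 + 3·1) = 3 − 6 = -3.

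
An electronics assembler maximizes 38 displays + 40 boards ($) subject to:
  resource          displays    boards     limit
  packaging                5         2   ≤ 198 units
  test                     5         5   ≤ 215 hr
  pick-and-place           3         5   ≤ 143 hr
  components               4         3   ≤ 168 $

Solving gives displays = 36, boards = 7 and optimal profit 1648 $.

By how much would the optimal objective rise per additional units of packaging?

0

Binding: test and pick-and-place. Non-binding: packaging (4 unused), components (3 unused).
Since packaging, components are not tight, their duals are 0.
From A_Bᵀ y = c: 5·y_test + 3·y_pick-and-place = 38; 5·y_test + 5·y_pick-and-place = 40.
→ y_test = 7 and y_pick-and-place = 1.
Shadow price of packaging = 0.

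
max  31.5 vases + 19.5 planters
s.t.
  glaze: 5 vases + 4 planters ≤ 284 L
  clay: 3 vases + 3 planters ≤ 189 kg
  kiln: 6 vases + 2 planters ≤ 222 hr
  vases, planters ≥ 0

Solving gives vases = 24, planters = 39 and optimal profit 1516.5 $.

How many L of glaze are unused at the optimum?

glaze used = 5·24 + 4·39 = 276; slack = 284 − 276 = 8.

8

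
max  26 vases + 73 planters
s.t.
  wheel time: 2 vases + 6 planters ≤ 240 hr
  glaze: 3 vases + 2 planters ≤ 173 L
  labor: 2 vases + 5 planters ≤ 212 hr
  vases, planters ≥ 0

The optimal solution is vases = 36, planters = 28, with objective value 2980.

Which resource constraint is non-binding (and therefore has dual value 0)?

glaze

wheel time: 240/240 (binding)
glaze: 164/173 (slack 9)
labor: 212/212 (binding)
By complementary slackness, a constraint with positive slack has shadow price 0 → glaze.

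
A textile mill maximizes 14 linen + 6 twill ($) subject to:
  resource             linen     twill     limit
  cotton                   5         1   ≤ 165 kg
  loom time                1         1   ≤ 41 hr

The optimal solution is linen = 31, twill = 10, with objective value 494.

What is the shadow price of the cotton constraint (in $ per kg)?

At the optimum: cotton uses 165 of 165 (binding); loom time uses 41 of 41 (binding).
Dual feasibility on the basic columns requires 5·y_cotton + 1·y_loom time = 14, 1·y_cotton + 1·y_loom time = 6.
Solving: y_cotton = 2, y_loom time = 4.
Shadow price of cotton = 2.

2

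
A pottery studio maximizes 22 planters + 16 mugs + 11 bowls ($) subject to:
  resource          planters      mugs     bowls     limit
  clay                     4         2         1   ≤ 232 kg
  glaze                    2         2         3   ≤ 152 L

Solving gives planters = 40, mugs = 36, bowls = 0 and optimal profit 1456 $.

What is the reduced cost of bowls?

-7

Check each constraint at x*: clay 232/232 (tight); glaze 152/152 (tight).
Dual feasibility on the basic columns requires 4·y_clay + 2·y_glaze = 22, 2·y_clay + 2·y_glaze = 16.
→ y_clay = 3 and y_glaze = 5.
Reduced cost of bowls: c₃ − yᵀa₃ = 11 − (3·1 + 5·3) = 11 − 18 = -7.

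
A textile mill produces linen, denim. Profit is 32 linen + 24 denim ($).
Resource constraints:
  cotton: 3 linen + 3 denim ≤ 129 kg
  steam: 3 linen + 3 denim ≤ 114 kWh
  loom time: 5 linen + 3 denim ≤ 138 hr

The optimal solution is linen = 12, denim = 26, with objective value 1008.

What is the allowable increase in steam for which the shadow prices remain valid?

Binding constraints: steam, loom time. The basis is B = [[3,3],[5,3]] with det -6.
Per unit increase in steam, x* moves by d = (-0.5, 0.8333).
The basis stays optimal until cotton becomes binding; allowable increase = 15 kWh.

15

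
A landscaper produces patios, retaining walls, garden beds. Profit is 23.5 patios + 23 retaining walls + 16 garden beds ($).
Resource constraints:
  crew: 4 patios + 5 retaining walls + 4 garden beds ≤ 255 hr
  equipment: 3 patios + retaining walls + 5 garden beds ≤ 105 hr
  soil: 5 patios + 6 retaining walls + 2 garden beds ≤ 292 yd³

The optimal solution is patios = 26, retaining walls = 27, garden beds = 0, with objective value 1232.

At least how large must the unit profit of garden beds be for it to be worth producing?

17

Binding: equipment and soil. Non-binding: crew (16 unused).
By complementary slackness, y = 0 for the non-binding constraint.
Dual feasibility on the basic columns requires 3·y_equipment + 5·y_soil = 23.5, 1·y_equipment + 6·y_soil = 23.
Solving: y_equipment = 2, y_soil = 3.5.
garden beds enters the basis when its profit ≥ yᵀa₃ = 2·5 + 3.5·2 = 17.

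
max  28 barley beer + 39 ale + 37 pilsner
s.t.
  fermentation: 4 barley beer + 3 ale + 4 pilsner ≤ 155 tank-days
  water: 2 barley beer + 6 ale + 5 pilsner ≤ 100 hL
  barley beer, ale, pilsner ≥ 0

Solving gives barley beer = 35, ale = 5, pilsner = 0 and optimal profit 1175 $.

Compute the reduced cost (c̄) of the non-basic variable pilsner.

-3

Check each constraint at x*: fermentation 155/155 (tight); water 100/100 (tight).
The binding rows give the dual system: 4·y_fermentation + 2·y_water = 28 and 3·y_fermentation + 6·y_water = 39.
This yields shadow prices y_fermentation = 5, y_water = 4.
Reduced cost of pilsner: c₃ − yᵀa₃ = 37 − (5·4 + 4·5) = 37 − 40 = -3.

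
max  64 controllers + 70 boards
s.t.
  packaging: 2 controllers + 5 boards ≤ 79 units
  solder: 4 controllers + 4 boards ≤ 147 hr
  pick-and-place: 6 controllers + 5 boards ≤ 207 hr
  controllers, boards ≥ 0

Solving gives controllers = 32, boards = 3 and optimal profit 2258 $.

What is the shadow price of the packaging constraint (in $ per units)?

5

At the optimum: packaging uses 79 of 79 (binding); solder uses 140 of 147 (slack = 7); pick-and-place uses 207 of 207 (binding).
Slack constraints have shadow price 0 (complementary slackness).
From A_Bᵀ y = c: 2·y_packaging + 6·y_pick-and-place = 64; 5·y_packaging + 5·y_pick-and-place = 70.
Solving: y_packaging = 5, y_pick-and-place = 9.
Shadow price of packaging = 5.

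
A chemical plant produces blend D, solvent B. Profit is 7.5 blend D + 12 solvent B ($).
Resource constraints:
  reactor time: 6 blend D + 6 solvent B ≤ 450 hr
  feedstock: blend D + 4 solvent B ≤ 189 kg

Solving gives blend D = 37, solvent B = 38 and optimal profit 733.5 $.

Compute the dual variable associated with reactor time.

Check each constraint at x*: reactor time 450/450 (tight); feedstock 189/189 (tight).
The binding rows give the dual system: 6·y_reactor time + 1·y_feedstock = 7.5 and 6·y_reactor time + 4·y_feedstock = 12.
Solving: y_reactor time = 1, y_feedstock = 1.5.
Shadow price of reactor time = 1.

1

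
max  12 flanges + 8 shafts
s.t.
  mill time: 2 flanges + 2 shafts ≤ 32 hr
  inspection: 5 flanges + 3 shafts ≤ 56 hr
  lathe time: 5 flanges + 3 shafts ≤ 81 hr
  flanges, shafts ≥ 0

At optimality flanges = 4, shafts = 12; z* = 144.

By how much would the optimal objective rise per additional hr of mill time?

Check each constraint at x*: mill time 32/32 (tight); inspection 56/56 (tight); lathe time 56/81 (slack 25).
Since lathe time is not tight, its dual is 0.
The binding rows give the dual system: 2·y_mill time + 5·y_inspection = 12 and 2·y_mill time + 3·y_inspection = 8.
Solving: y_mill time = 1, y_inspection = 2.
Shadow price of mill time = 1.

1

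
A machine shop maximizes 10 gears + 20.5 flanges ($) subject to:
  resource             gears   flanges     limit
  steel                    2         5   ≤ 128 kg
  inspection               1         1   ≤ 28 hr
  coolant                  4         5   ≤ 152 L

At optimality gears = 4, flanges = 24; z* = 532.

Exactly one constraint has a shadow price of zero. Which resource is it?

steel: 128/128 (binding)
inspection: 28/28 (binding)
coolant: 136/152 (slack 16)
By complementary slackness, a constraint with positive slack has shadow price 0 → coolant.

coolant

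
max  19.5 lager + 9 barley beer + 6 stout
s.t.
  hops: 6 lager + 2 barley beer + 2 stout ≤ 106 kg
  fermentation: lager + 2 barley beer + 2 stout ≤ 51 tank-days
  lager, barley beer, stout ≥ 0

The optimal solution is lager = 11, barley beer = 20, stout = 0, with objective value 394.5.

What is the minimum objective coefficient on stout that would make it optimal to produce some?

9

Check each constraint at x*: hops 106/106 (tight); fermentation 51/51 (tight).
From A_Bᵀ y = c: 6·y_hops + 1·y_fermentation = 19.5; 2·y_hops + 2·y_fermentation = 9.
This yields shadow prices y_hops = 3, y_fermentation = 1.5.
stout enters the basis when its profit ≥ yᵀa₃ = 3·2 + 1.5·2 = 9.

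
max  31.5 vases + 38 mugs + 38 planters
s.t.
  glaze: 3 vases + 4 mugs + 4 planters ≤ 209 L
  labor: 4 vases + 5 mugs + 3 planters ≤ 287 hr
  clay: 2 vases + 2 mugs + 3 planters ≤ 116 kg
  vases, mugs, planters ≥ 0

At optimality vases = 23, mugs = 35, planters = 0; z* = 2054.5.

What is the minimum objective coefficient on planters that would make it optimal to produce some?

44

Check each constraint at x*: glaze 209/209 (tight); labor 267/287 (slack 20); clay 116/116 (tight).
Slack constraints have shadow price 0 (complementary slackness).
From A_Bᵀ y = c: 3·y_glaze + 2·y_clay = 31.5; 4·y_glaze + 2·y_clay = 38.
→ y_glaze = 6.5 and y_clay = 6.
planters enters the basis when its profit ≥ yᵀa₃ = 6.5·4 + 6·3 = 44.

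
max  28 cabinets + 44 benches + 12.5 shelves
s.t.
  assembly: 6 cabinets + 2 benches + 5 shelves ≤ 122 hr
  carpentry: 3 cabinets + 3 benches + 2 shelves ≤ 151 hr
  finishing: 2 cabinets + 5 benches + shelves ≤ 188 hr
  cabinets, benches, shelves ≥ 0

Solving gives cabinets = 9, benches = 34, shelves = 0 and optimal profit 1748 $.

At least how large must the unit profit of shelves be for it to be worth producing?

18

At the optimum: assembly uses 122 of 122 (binding); carpentry uses 129 of 151 (slack = 22); finishing uses 188 of 188 (binding).
Since carpentry is not tight, its dual is 0.
Dual feasibility on the basic columns requires 6·y_assembly + 2·y_finishing = 28, 2·y_assembly + 5·y_finishing = 44.
Solving: y_assembly = 2, y_finishing = 8.
shelves enters the basis when its profit ≥ yᵀa₃ = 2·5 + 8·1 = 18.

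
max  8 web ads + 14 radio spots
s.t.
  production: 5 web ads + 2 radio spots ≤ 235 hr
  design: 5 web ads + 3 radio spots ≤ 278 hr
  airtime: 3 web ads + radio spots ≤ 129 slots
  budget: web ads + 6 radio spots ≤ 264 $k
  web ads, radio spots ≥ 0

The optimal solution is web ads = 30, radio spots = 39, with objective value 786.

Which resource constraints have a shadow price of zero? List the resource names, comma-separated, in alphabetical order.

production: 228/235 (slack 7)
design: 267/278 (slack 11)
airtime: 129/129 (binding)
budget: 264/264 (binding)
By complementary slackness, a constraint with positive slack has shadow price 0 → design, production.

design, production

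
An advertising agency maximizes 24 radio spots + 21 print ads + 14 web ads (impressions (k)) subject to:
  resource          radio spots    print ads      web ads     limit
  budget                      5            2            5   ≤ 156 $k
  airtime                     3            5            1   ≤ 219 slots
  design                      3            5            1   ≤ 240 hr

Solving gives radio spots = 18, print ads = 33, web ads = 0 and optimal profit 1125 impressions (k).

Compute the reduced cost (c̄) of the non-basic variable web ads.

-4

At the optimum: budget uses 156 of 156 (binding); airtime uses 219 of 219 (binding); design uses 219 of 240 (slack = 21).
Slack constraints have shadow price 0 (complementary slackness).
From A_Bᵀ y = c: 5·y_budget + 3·y_airtime = 24; 2·y_budget + 5·y_airtime = 21.
This yields shadow prices y_budget = 3, y_airtime = 3.
Reduced cost of web ads: c₃ − yᵀa₃ = 14 − (3·5 + 3·1) = 14 − 18 = -4.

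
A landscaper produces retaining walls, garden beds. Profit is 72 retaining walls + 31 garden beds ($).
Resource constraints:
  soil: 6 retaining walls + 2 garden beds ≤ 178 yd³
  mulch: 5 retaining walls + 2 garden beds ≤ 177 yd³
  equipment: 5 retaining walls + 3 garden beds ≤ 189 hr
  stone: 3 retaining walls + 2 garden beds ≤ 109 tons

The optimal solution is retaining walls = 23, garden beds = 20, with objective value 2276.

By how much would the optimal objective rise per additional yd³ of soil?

8.5

At the optimum: soil uses 178 of 178 (binding); mulch uses 155 of 177 (slack = 22); equipment uses 175 of 189 (slack = 14); stone uses 109 of 109 (binding).
Slack constraints have shadow price 0 (complementary slackness).
Dual feasibility on the basic columns requires 6·y_soil + 3·y_stone = 72, 2·y_soil + 2·y_stone = 31.
This yields shadow prices y_soil = 8.5, y_stone = 7.
Shadow price of soil = 8.5.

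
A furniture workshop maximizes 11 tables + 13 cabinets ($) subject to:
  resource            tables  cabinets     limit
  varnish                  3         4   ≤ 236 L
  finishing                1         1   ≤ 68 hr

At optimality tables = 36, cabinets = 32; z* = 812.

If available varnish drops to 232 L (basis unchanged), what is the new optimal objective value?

804

Both varnish and finishing are binding at x*.
Dual feasibility on the basic columns requires 3·y_varnish + 1·y_finishing = 11, 4·y_varnish + 1·y_finishing = 13.
Solving: y_varnish = 2, y_finishing = 5.
Δz = y_varnish·Δb = 2 × (-4) = -8, so new z* = 812 − 8 = 804.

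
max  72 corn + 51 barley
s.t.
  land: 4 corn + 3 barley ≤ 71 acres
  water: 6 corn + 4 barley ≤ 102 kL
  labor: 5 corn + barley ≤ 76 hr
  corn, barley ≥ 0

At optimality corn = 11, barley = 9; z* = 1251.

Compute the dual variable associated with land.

Binding: land and water. Non-binding: labor (12 unused).
Since labor is not tight, its dual is 0.
Dual feasibility on the basic columns requires 4·y_land + 6·y_water = 72, 3·y_land + 4·y_water = 51.
This yields shadow prices y_land = 9, y_water = 6.
Shadow price of land = 9.

9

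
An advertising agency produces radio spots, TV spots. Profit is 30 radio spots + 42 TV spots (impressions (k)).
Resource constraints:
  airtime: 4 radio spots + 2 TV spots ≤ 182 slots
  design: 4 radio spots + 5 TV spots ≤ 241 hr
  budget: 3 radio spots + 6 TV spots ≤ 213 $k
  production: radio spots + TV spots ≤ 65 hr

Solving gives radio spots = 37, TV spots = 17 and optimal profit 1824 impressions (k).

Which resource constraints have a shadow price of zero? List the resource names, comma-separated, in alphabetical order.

design, production

airtime: 182/182 (binding)
design: 233/241 (slack 8)
budget: 213/213 (binding)
production: 54/65 (slack 11)
By complementary slackness, a constraint with positive slack has shadow price 0 → design, production.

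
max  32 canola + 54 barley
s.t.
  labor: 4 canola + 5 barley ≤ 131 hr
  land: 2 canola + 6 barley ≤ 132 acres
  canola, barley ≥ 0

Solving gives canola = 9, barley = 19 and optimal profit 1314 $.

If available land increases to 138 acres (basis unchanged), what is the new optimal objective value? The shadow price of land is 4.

1338

Δb = 6, so new z* = 1314 + (4)·(6) = 1314 + 24 = 1338.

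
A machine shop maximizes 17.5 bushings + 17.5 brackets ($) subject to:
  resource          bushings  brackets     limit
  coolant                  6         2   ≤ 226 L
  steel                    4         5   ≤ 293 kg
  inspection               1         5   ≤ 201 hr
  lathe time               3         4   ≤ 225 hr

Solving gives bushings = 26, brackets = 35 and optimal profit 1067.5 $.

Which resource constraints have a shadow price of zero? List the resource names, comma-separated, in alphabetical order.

coolant: 226/226 (binding)
steel: 279/293 (slack 14)
inspection: 201/201 (binding)
lathe time: 218/225 (slack 7)
By complementary slackness, a constraint with positive slack has shadow price 0 → lathe time, steel.

lathe time, steel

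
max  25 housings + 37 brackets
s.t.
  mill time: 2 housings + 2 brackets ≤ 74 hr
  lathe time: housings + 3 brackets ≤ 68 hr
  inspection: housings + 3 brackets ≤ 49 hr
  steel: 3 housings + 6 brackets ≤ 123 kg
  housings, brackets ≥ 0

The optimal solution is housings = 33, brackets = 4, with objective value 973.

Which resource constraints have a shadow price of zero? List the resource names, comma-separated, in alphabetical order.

mill time: 74/74 (binding)
lathe time: 45/68 (slack 23)
inspection: 45/49 (slack 4)
steel: 123/123 (binding)
By complementary slackness, a constraint with positive slack has shadow price 0 → inspection, lathe time.

inspection, lathe time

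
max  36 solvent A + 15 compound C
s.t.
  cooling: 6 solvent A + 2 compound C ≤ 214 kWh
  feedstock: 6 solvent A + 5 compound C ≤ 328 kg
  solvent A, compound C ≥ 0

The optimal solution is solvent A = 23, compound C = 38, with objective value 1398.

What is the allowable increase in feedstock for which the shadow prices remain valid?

207

Binding constraints: cooling, feedstock. The basis is B = [[6,2],[6,5]] with det 18.
Per unit increase in feedstock, x* moves by d = (-0.1111, 0.3333).
The basis stays optimal until solvent A reaches 0; allowable increase = 207 kg.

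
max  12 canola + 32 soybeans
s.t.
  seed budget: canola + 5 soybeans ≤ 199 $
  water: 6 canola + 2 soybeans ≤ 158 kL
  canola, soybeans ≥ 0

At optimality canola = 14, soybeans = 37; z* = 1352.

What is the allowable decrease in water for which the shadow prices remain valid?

78.4

Binding constraints: seed budget, water. The basis is B = [[1,5],[6,2]] with det -28.
Per unit decrease in water, x* moves by d = (-0.1786, 0.0357).
The basis stays optimal until canola reaches 0; allowable decrease = 78.4 kL.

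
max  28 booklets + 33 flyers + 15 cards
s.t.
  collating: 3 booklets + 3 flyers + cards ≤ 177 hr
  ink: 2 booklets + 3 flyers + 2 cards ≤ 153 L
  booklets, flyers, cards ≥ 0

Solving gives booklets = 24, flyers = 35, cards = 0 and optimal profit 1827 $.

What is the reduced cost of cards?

-1

Check each constraint at x*: collating 177/177 (tight); ink 153/153 (tight).
Dual feasibility on the basic columns requires 3·y_collating + 2·y_ink = 28, 3·y_collating + 3·y_ink = 33.
Solving: y_collating = 6, y_ink = 5.
Reduced cost of cards: c₃ − yᵀa₃ = 15 − (6·1 + 5·2) = 15 − 16 = -1.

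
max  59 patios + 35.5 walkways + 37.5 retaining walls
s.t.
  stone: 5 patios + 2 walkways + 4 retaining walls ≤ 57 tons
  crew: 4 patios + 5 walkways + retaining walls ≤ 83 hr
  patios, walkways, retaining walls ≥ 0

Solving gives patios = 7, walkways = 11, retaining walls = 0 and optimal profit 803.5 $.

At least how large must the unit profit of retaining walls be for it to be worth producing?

Check each constraint at x*: stone 57/57 (tight); crew 83/83 (tight).
From A_Bᵀ y = c: 5·y_stone + 4·y_crew = 59; 2·y_stone + 5·y_crew = 35.5.
→ y_stone = 9 and y_crew = 3.5.
retaining walls enters the basis when its profit ≥ yᵀa₃ = 9·4 + 3.5·1 = 39.5.

39.5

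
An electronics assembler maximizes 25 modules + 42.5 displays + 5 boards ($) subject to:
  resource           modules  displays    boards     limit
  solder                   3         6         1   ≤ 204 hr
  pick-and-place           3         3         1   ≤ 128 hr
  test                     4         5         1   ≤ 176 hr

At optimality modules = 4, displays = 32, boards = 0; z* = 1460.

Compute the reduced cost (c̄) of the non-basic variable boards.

Check each constraint at x*: solder 204/204 (tight); pick-and-place 108/128 (slack 20); test 176/176 (tight).
By complementary slackness, y = 0 for the non-binding constraint.
Dual feasibility on the basic columns requires 3·y_solder + 4·y_test = 25, 6·y_solder + 5·y_test = 42.5.
→ y_solder = 5 and y_test = 2.5.
Reduced cost of boards: c₃ − yᵀa₃ = 5 − (5·1 + 2.5·1) = 5 − 7.5 = -2.5.

-2.5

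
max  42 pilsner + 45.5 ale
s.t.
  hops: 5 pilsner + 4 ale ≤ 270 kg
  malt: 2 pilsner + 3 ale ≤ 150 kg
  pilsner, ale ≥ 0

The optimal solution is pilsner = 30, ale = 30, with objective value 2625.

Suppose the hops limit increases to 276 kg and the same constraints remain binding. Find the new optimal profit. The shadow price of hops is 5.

2655

Δb = 6, so new z* = 2625 + (5)·(6) = 2625 + 30 = 2655.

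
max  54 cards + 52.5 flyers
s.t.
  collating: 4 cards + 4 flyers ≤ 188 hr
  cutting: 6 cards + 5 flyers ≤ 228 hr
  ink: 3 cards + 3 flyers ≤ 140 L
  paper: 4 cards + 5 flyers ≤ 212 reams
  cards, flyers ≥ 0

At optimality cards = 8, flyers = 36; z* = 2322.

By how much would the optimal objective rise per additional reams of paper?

At the optimum: collating uses 176 of 188 (slack = 12); cutting uses 228 of 228 (binding); ink uses 132 of 140 (slack = 8); paper uses 212 of 212 (binding).
By complementary slackness, y = 0 for the non-binding constraints.
The binding rows give the dual system: 6·y_cutting + 4·y_paper = 54 and 5·y_cutting + 5·y_paper = 52.5.
→ y_cutting = 6 and y_paper = 4.5.
Shadow price of paper = 4.5.

4.5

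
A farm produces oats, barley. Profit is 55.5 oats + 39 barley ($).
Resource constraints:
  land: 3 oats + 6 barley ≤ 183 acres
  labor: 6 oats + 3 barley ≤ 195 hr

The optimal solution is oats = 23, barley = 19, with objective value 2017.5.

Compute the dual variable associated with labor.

Both land and labor are binding at x*.
The binding rows give the dual system: 3·y_land + 6·y_labor = 55.5 and 6·y_land + 3·y_labor = 39.
→ y_land = 2.5 and y_labor = 8.
Shadow price of labor = 8.

8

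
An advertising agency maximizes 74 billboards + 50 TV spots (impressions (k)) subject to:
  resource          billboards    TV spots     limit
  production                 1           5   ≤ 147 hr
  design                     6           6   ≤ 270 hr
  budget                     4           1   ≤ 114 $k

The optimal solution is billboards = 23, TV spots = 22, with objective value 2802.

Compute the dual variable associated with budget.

Binding: design and budget. Non-binding: production (14 unused).
By complementary slackness, y = 0 for the non-binding constraint.
From A_Bᵀ y = c: 6·y_design + 4·y_budget = 74; 6·y_design + 1·y_budget = 50.
→ y_design = 7 and y_budget = 8.
Shadow price of budget = 8.

8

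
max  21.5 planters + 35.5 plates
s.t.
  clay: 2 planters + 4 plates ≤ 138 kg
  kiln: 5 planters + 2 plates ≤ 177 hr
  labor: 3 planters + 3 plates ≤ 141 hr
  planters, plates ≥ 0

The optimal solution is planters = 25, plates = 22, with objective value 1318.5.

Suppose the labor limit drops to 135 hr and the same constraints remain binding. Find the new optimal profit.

1303.5

At the optimum: clay uses 138 of 138 (binding); kiln uses 169 of 177 (slack = 8); labor uses 141 of 141 (binding).
Since kiln is not tight, its dual is 0.
The binding rows give the dual system: 2·y_clay + 3·y_labor = 21.5 and 4·y_clay + 3·y_labor = 35.5.
→ y_clay = 7 and y_labor = 2.5.
Δz = y_labor·Δb = 2.5 × (-6) = -15, so new z* = 1318.5 − 15 = 1303.5.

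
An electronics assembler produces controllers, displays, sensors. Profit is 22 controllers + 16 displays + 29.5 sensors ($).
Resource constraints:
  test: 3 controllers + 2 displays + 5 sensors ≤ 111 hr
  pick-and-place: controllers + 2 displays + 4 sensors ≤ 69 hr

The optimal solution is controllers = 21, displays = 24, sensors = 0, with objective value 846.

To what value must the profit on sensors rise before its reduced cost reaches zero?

At the optimum: test uses 111 of 111 (binding); pick-and-place uses 69 of 69 (binding).
The binding rows give the dual system: 3·y_test + 1·y_pick-and-place = 22 and 2·y_test + 2·y_pick-and-place = 16.
This yields shadow prices y_test = 7, y_pick-and-place = 1.
sensors enters the basis when its profit ≥ yᵀa₃ = 7·5 + 1·4 = 39.

39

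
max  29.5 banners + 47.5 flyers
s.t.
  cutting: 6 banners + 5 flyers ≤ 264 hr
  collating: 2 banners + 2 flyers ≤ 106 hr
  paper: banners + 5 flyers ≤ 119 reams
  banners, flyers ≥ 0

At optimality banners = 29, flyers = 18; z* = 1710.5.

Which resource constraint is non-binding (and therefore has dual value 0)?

cutting: 264/264 (binding)
collating: 94/106 (slack 12)
paper: 119/119 (binding)
By complementary slackness, a constraint with positive slack has shadow price 0 → collating.

collating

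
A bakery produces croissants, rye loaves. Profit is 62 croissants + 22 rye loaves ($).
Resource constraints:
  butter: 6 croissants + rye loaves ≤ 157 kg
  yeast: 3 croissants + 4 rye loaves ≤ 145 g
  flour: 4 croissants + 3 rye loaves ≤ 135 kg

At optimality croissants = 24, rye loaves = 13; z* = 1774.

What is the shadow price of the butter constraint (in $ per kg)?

7

Binding: butter and flour. Non-binding: yeast (21 unused).
Slack constraints have shadow price 0 (complementary slackness).
From A_Bᵀ y = c: 6·y_butter + 4·y_flour = 62; 1·y_butter + 3·y_flour = 22.
→ y_butter = 7 and y_flour = 5.
Shadow price of butter = 7.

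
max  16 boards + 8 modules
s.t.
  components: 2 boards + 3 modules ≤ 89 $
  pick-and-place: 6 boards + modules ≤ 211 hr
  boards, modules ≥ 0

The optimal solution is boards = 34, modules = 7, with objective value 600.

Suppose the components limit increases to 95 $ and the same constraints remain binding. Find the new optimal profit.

612

Both components and pick-and-place are binding at x*.
Dual feasibility on the basic columns requires 2·y_components + 6·y_pick-and-place = 16, 3·y_components + 1·y_pick-and-place = 8.
→ y_components = 2 and y_pick-and-place = 2.
Δz = y_components·Δb = 2 × (6) = 12, so new z* = 600 + 12 = 612.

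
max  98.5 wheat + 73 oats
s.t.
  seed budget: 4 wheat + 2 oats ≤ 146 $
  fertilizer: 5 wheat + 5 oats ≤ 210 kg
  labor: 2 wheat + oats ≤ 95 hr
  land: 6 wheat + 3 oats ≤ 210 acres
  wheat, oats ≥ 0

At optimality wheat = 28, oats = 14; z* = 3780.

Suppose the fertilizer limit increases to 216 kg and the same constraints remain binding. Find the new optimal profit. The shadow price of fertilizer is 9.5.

3837

Δb = 6, so new z* = 3780 + (9.5)·(6) = 3780 + 57 = 3837.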